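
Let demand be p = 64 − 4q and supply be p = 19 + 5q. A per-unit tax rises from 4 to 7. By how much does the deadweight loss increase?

Competitive equilibrium: 64 − 4q = 19 + 5q → q* = 5, p* = 44.
For a per-unit tax t: Δq = t/9, so DWL = ½·t·(t/9) = t²/18.
At t = 4: DWL = 0.889. At t = 7: DWL = 2.722.
Increase = 2.722 − 0.889 = 1.83.

1.83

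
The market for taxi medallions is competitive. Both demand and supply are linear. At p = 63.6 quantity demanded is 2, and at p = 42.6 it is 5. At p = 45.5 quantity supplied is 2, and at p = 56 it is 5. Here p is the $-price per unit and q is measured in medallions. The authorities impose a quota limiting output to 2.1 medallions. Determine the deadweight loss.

Demand slope = (42.6 − 63.6)/(5 − 2) = −7, so p = 77.6 − 7q.
Supply slope = (56 − 45.5)/(5 − 2) = 3.5, so p = 38.5 + 3.5q.
Competitive equilibrium: 77.6 − 7q = 38.5 + 3.5q → q* = 3.7238, p* = 51.5333.
At q = 2.1: demand price = 77.6 − 7·2.1 = 62.9; supply price = 38.5 + 3.5·2.1 = 45.85.
Δq = 3.7238 − 2.1 = 1.6238; wedge = 62.9 − 45.85 = 17.05.
DWL = ½ × 1.6238 × 17.05 = $13.84.

$13.84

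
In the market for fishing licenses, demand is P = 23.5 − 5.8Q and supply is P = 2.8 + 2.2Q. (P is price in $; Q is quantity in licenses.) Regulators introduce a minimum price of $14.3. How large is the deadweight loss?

Competitive equilibrium: 23.5 − 5.8Q = 2.8 + 2.2Q → Q* = 2.5875, P* = 8.4925.
At the floor P = 14.3, quantity demanded = (23.5 − 14.3)/5.8 = 1.5862.
Sellers' marginal cost at Q' = 1.5862: 2.8 + 2.2·1.5862 = 6.2896.
ΔQ = 2.5875 − 1.5862 = 1.0013; wedge = 14.3 − 6.2896 = 8.0104.
The triangle = ½ × 1.0013 × 8.0104 = $4.01.

$4.01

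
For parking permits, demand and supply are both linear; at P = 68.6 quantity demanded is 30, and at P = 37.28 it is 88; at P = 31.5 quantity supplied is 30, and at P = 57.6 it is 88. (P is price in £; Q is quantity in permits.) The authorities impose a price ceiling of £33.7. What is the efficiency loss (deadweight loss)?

Demand slope = (37.28 − 68.6)/(88 − 30) = −0.54, so P = 84.8 − 0.54Q.
Supply slope = (57.6 − 31.5)/(88 − 30) = 0.45, so P = 18 + 0.45Q.
Competitive equilibrium: 84.8 − 0.54Q = 18 + 0.45Q → Q* = 67.4747, P* = 48.3636.
At the ceiling P = 33.7, quantity supplied = (33.7 − 18)/0.45 = 34.8889.
Willingness to pay at Q' = 34.8889: 84.8 − 0.54·34.8889 = 65.96.
ΔQ = 67.4747 − 34.8889 = 32.5858; wedge = 65.96 − 33.7 = 32.26.
The triangle = ½ × 32.5858 × 32.26 = £525.61.

£525.61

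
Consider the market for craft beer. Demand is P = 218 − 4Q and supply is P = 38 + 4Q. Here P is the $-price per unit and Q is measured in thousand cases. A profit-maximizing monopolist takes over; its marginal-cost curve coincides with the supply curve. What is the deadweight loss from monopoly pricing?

Competitive equilibrium: 218 − 4Q = 38 + 4Q → Q* = 22.5, P* = 128.
Marginal revenue: MR = 218 − 8Q. Set MR = MC: 218 − 8Q = 38 + 4Q → Q_m = 15.
Price P_m = 218 − 4·15 = 158; MC(Q_m) = 38 + 4·15 = 98.
Competitive Q* = 22.5, so ΔQ = 7.5; wedge = 158 − 98 = 60.
The triangle = ½ × 7.5 × 60 = $225 thousand.

$225 thousand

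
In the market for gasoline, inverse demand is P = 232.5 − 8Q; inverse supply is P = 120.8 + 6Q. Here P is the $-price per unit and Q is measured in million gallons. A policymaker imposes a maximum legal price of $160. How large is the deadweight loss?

Competitive equilibrium: 232.5 − 8Q = 120.8 + 6Q → Q* = 7.9786, P* = 168.6714.
At the ceiling P = 160, quantity supplied = (160 − 120.8)/6 = 6.5333.
Willingness to pay at Q' = 6.5333: 232.5 − 8·6.5333 = 180.2336.
ΔQ = 7.9786 − 6.5333 = 1.4453; wedge = 180.2336 − 160 = 20.2336.
Welfare loss = ½ × 1.4453 × 20.2336 = $14.62 million.

$14.62 million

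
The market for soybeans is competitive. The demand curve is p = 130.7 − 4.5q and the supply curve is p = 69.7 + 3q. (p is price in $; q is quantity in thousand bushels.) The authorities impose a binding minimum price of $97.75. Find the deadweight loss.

Competitive equilibrium: 130.7 − 4.5q = 69.7 + 3q → q* = 8.1333, p* = 94.1.
At the floor p = 97.75, quantity demanded = (130.7 − 97.75)/4.5 = 7.3222.
Sellers' marginal cost at q' = 7.3222: 69.7 + 3·7.3222 = 91.6666.
Δq = 8.1333 − 7.3222 = 0.8111; wedge = 97.75 − 91.6666 = 6.0834.
Deadweight loss = ½ × 0.8111 × 6.0834 = $2.47 thousand.

$2.47 thousand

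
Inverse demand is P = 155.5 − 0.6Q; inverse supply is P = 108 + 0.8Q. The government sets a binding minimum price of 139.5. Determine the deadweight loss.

Competitive equilibrium: 155.5 − 0.6Q = 108 + 0.8Q → Q* = 33.9286, P* = 135.1429.
At the floor P = 139.5, quantity demanded = (155.5 − 139.5)/0.6 = 26.6667.
Sellers' marginal cost at Q' = 26.6667: 108 + 0.8·26.6667 = 129.3334.
ΔQ = 33.9286 − 26.6667 = 7.2619; wedge = 139.5 − 129.3334 = 10.1666.
The triangle = ½ × 7.2619 × 10.1666 = 36.91.

36.91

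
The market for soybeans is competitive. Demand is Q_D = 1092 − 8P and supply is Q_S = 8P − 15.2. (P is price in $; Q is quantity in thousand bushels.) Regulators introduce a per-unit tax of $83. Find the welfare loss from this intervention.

In inverse form: demand P = 136.5 − 0.125Q, supply P = 1.9 + 0.125Q.
Competitive equilibrium: 136.5 − 0.125Q = 1.9 + 0.125Q → Q* = 538.4, P* = 69.2.
With the tax, the buyer price exceeds the seller price by 83: (136.5 − 0.125Q) − (1.9 + 0.125Q) = 83 → Q' = 206.4.
ΔQ = 538.4 − 206.4 = 332; the wedge equals the tax, 83.
The triangle = ½ × 332 × 83 = $13778 thousand.

$13778 thousand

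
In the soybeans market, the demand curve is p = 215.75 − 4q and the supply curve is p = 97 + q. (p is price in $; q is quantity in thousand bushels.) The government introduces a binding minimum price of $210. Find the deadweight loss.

$1244.62 thousand

Competitive equilibrium: 215.75 − 4q = 97 + q → q* = 23.75, p* = 120.75.
At the floor p = 210, quantity demanded = (215.75 − 210)/4 = 1.4375.
Sellers' marginal cost at q' = 1.4375: 97 + 1·1.4375 = 98.4375.
Δq = 23.75 − 1.4375 = 22.3125; wedge = 210 − 98.4375 = 111.5625.
Deadweight loss = ½ × 22.3125 × 111.5625 = $1244.62 thousand.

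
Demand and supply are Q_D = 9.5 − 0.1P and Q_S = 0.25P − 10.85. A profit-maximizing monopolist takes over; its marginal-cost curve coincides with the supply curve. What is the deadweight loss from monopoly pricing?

In inverse form: demand P = 95 − 10Q, supply P = 43.4 + 4Q.
Competitive equilibrium: 95 − 10Q = 43.4 + 4Q → Q* = 3.6857, P* = 58.1429.
Marginal revenue: MR = 95 − 20Q. Set MR = MC: 95 − 20Q = 43.4 + 4Q → Q_m = 2.15.
Price P_m = 95 − 10·2.15 = 73.5; MC(Q_m) = 43.4 + 4·2.15 = 52.
Competitive Q* = 3.6857, so ΔQ = 1.5357; wedge = 73.5 − 52 = 21.5.
DWL = ½ × 1.5357 × 21.5 = 16.51.

16.51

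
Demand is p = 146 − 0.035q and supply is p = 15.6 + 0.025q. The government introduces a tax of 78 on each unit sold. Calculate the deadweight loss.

Competitive equilibrium: 146 − 0.035q = 15.6 + 0.025q → q* = 2173.3333, p* = 69.9333.
With the tax, the buyer price exceeds the seller price by 78: (146 − 0.035q) − (15.6 + 0.025q) = 78 → q' = 873.3333.
Δq = 2173.3333 − 873.3333 = 1300; the wedge equals the tax, 78.
Deadweight loss = ½ × 1300 × 78 = 50700.

50700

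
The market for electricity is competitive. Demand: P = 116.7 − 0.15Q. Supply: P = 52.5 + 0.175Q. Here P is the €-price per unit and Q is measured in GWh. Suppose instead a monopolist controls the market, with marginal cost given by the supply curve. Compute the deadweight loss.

Competitive equilibrium: 116.7 − 0.15Q = 52.5 + 0.175Q → Q* = 197.5385, P* = 87.0692.
Marginal revenue: MR = 116.7 − 0.3Q. Set MR = MC: 116.7 − 0.3Q = 52.5 + 0.175Q → Q_m = 135.1579.
Price P_m = 116.7 − 0.15·135.1579 = 96.4263; MC(Q_m) = 52.5 + 0.175·135.1579 = 76.1526.
Competitive Q* = 197.5385, so ΔQ = 62.3806; wedge = 96.4263 − 76.1526 = 20.2737.
Welfare loss = ½ × 62.3806 × 20.2737 = €632.34.

€632.34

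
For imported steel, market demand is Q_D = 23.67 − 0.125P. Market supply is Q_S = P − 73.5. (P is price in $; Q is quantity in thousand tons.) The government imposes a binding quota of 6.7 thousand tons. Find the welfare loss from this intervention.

In inverse form: demand P = 189.36 − 8Q, supply P = 73.5 + Q.
Competitive equilibrium: 189.36 − 8Q = 73.5 + Q → Q* = 12.87333, P* = 86.37333.
At Q = 6.7: demand price = 189.36 − 8·6.7 = 135.76; supply price = 73.5 + 1·6.7 = 80.2.
ΔQ = 12.87333 − 6.7 = 6.17333; wedge = 135.76 − 80.2 = 55.56.
Deadweight loss = ½ × 6.17333 × 55.56 = $171.50 thousand.

$171.50 thousand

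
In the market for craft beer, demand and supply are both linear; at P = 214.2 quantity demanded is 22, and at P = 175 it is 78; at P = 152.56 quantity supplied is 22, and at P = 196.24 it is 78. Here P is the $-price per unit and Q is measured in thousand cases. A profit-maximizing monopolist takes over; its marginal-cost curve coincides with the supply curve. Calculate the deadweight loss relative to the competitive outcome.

Demand slope = (175 − 214.2)/(78 − 22) = −0.7, so P = 229.6 − 0.7Q.
Supply slope = (196.24 − 152.56)/(78 − 22) = 0.78, so P = 135.4 + 0.78Q.
Competitive equilibrium: 229.6 − 0.7Q = 135.4 + 0.78Q → Q* = 63.6486, P* = 185.0459.
Marginal revenue: MR = 229.6 − 1.4Q. Set MR = MC: 229.6 − 1.4Q = 135.4 + 0.78Q → Q_m = 43.211.
Price P_m = 229.6 − 0.7·43.211 = 199.3523; MC(Q_m) = 135.4 + 0.78·43.211 = 169.1046.
Competitive Q* = 63.6486, so ΔQ = 20.4376; wedge = 199.3523 − 169.1046 = 30.2477.
Deadweight loss = ½ × 20.4376 × 30.2477 = $309.10 thousand.

$309.10 thousand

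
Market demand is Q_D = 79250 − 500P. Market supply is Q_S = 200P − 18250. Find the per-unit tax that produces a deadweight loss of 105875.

In inverse form: demand P = 158.5 − 0.002Q, supply P = 91.25 + 0.005Q.
Competitive equilibrium: 158.5 − 0.002Q = 91.25 + 0.005Q → Q* = 9607.1429, P* = 139.2857.
A tax t gives ΔQ = t/0.007 and wedge t, so DWL = t²/0.014.
t²/0.014 = 105875 → t² = 1482.25 → t = 38.5.

38.5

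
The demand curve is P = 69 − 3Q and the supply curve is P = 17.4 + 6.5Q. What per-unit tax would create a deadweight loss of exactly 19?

19

Competitive equilibrium: 69 − 3Q = 17.4 + 6.5Q → Q* = 5.4316, P* = 52.7053.
A tax t gives ΔQ = t/9.5 and wedge t, so DWL = t²/19.
t²/19 = 19 → t² = 361 → t = 19.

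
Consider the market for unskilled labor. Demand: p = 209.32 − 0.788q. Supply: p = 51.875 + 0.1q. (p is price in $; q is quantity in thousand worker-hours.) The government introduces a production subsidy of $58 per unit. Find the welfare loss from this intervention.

Competitive equilibrium: 209.32 − 0.788q = 51.875 + 0.1q → q* = 177.3029, p* = 69.6053.
The subsidy lowers effective supply by 58: p = 0.1q − 6.125.
New quantity: 209.32 − 0.788q = 0.1q − 6.125 → q' = 242.6182.
Overproduction Δq = 242.6182 − 177.3029 = 65.3153; wedge = subsidy = 58.
Deadweight loss = ½ × 65.3153 × 58 = $1894.14 thousand.

$1894.14 thousand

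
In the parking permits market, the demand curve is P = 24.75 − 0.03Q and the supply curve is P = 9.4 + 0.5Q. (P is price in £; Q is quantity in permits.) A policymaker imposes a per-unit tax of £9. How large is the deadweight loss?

Competitive equilibrium: 24.75 − 0.03Q = 9.4 + 0.5Q → Q* = 28.9623, P* = 23.8811.
With the tax, the buyer price exceeds the seller price by 9: (24.75 − 0.03Q) − (9.4 + 0.5Q) = 9 → Q' = 11.9811.
ΔQ = 28.9623 − 11.9811 = 16.9812; the wedge equals the tax, 9.
Deadweight loss = ½ × 16.9812 × 9 = £76.42.

£76.42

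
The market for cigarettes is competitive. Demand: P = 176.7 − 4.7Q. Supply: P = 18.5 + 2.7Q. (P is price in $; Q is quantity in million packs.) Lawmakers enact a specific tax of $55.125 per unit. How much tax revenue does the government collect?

$767.84 million

Competitive equilibrium: 176.7 − 4.7Q = 18.5 + 2.7Q → Q* = 21.3784, P* = 76.2216.
With the tax, the buyer price exceeds the seller price by 55.125: (176.7 − 4.7Q) − (18.5 + 2.7Q) = 55.125 → Q' = 13.9291.
Tax revenue = 55.125 × 13.9291 = $767.84 million.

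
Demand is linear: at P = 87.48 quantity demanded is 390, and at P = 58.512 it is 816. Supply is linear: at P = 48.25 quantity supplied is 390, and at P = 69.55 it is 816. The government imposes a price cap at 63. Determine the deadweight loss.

82.78

Demand slope = (58.512 − 87.48)/(816 − 390) = −0.068, so P = 114 − 0.068Q.
Supply slope = (69.55 − 48.25)/(816 − 390) = 0.05, so P = 28.75 + 0.05Q.
Competitive equilibrium: 114 − 0.068Q = 28.75 + 0.05Q → Q* = 722.4576, P* = 64.8729.
At the ceiling P = 63, quantity supplied = (63 − 28.75)/0.05 = 685.
Willingness to pay at Q' = 685: 114 − 0.068·685 = 67.42.
ΔQ = 722.4576 − 685 = 37.4576; wedge = 67.42 − 63 = 4.42.
The triangle = ½ × 37.4576 × 4.42 = 82.78.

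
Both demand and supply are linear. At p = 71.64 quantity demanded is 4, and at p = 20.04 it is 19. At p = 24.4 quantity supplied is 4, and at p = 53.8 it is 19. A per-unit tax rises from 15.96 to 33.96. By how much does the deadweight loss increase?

83.20

Demand slope = (20.04 − 71.64)/(19 − 4) = −3.44, so p = 85.4 − 3.44q.
Supply slope = (53.8 − 24.4)/(19 − 4) = 1.96, so p = 16.56 + 1.96q.
Competitive equilibrium: 85.4 − 3.44q = 16.56 + 1.96q → q* = 12.7481, p* = 41.5464.
For a per-unit tax t: Δq = t/5.4, so DWL = ½·t·(t/5.4) = t²/10.8.
At t = 15.96: DWL = 23.585. At t = 33.96: DWL = 106.785.
Increase = 106.785 − 23.585 = 83.20.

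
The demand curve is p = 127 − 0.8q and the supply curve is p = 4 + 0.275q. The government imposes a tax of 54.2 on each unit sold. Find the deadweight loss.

Competitive equilibrium: 127 − 0.8q = 4 + 0.275q → q* = 114.4186, p* = 35.4651.
With the tax, the buyer price exceeds the seller price by 54.2: (127 − 0.8q) − (4 + 0.275q) = 54.2 → q' = 64.
Δq = 114.4186 − 64 = 50.4186; the wedge equals the tax, 54.2.
Deadweight loss = ½ × 50.4186 × 54.2 = 1366.34.

1366.34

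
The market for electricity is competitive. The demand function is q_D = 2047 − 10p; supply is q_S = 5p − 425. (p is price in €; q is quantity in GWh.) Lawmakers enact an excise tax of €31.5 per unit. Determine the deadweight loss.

€1653.75

In inverse form: demand p = 204.7 − 0.1q, supply p = 85 + 0.2q.
Competitive equilibrium: 204.7 − 0.1q = 85 + 0.2q → q* = 399, p* = 164.8.
With the tax, the buyer price exceeds the seller price by 31.5: (204.7 − 0.1q) − (85 + 0.2q) = 31.5 → q' = 294.
Δq = 399 − 294 = 105; the wedge equals the tax, 31.5.
The triangle = ½ × 105 × 31.5 = €1653.75.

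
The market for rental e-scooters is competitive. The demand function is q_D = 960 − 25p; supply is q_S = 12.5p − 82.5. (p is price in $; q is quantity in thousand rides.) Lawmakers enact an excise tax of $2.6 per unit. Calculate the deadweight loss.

In inverse form: demand p = 38.4 − 0.04q, supply p = 6.6 + 0.08q.
Competitive equilibrium: 38.4 − 0.04q = 6.6 + 0.08q → q* = 265, p* = 27.8.
With the tax, the buyer price exceeds the seller price by 2.6: (38.4 − 0.04q) − (6.6 + 0.08q) = 2.6 → q' = 243.3333.
Δq = 265 − 243.3333 = 21.6667; the wedge equals the tax, 2.6.
Welfare loss = ½ × 21.6667 × 2.6 = $28.17 thousand.

$28.17 thousand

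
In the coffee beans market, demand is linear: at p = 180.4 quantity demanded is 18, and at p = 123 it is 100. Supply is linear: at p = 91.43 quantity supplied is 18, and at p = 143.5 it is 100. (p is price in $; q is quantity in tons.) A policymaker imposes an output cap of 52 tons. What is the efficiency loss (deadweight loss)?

Demand slope = (123 − 180.4)/(100 − 18) = −0.7, so p = 193 − 0.7q.
Supply slope = (143.5 − 91.43)/(100 − 18) = 0.635, so p = 80 + 0.635q.
Competitive equilibrium: 193 − 0.7q = 80 + 0.635q → q* = 84.6442, p* = 133.7491.
At q = 52: demand price = 193 − 0.7·52 = 156.6; supply price = 80 + 0.635·52 = 113.02.
Δq = 84.6442 − 52 = 32.6442; wedge = 156.6 − 113.02 = 43.58.
The triangle = ½ × 32.6442 × 43.58 = $711.32.

$711.32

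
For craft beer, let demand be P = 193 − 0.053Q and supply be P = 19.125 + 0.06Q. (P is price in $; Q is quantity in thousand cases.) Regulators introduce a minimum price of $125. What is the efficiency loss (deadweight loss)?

Competitive equilibrium: 193 − 0.053Q = 19.125 + 0.06Q → Q* = 1538.7168, P* = 111.448.
At the floor P = 125, quantity demanded = (193 − 125)/0.053 = 1283.0189.
Sellers' marginal cost at Q' = 1283.0189: 19.125 + 0.06·1283.0189 = 96.1061.
ΔQ = 1538.7168 − 1283.0189 = 255.6979; wedge = 125 − 96.1061 = 28.8939.
The triangle = ½ × 255.6979 × 28.8939 = $3694.05 thousand.

$3694.05 thousand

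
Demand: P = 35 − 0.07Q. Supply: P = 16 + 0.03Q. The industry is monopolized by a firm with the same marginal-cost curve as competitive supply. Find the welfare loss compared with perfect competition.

306.04

Competitive equilibrium: 35 − 0.07Q = 16 + 0.03Q → Q* = 190, P* = 21.7.
Marginal revenue: MR = 35 − 0.14Q. Set MR = MC: 35 − 0.14Q = 16 + 0.03Q → Q_m = 111.7647.
Price P_m = 35 − 0.07·111.7647 = 27.1765; MC(Q_m) = 16 + 0.03·111.7647 = 19.3529.
Competitive Q* = 190, so ΔQ = 78.2353; wedge = 27.1765 − 19.3529 = 7.8236.
DWL = ½ × 78.2353 × 7.8236 = 306.04.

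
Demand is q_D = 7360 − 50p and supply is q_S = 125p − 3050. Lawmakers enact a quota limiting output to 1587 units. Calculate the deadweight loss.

109659.22

In inverse form: demand p = 147.2 − 0.02q, supply p = 24.4 + 0.008q.
Competitive equilibrium: 147.2 − 0.02q = 24.4 + 0.008q → q* = 4385.7143, p* = 59.4857.
At q = 1587: demand price = 147.2 − 0.02·1587 = 115.46; supply price = 24.4 + 0.008·1587 = 37.096.
Δq = 4385.7143 − 1587 = 2798.7143; wedge = 115.46 − 37.096 = 78.364.
The triangle = ½ × 2798.7143 × 78.364 = 109659.22.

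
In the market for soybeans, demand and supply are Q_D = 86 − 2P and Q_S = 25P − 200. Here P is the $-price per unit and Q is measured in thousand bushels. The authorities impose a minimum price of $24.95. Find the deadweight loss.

In inverse form: demand P = 43 − 0.5Q, supply P = 8 + 0.04Q.
Competitive equilibrium: 43 − 0.5Q = 8 + 0.04Q → Q* = 64.8148, P* = 10.5926.
At the floor P = 24.95, quantity demanded = (43 − 24.95)/0.5 = 36.1.
Sellers' marginal cost at Q' = 36.1: 8 + 0.04·36.1 = 9.444.
ΔQ = 64.8148 − 36.1 = 28.7148; wedge = 24.95 − 9.444 = 15.506.
Deadweight loss = ½ × 28.7148 × 15.506 = $222.63 thousand.

$222.63 thousand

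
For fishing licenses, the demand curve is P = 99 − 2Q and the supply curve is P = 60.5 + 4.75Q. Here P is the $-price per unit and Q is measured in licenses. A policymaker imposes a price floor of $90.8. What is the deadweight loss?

$8.68

Competitive equilibrium: 99 − 2Q = 60.5 + 4.75Q → Q* = 5.7037, P* = 87.5926.
At the floor P = 90.8, quantity demanded = (99 − 90.8)/2 = 4.1.
Sellers' marginal cost at Q' = 4.1: 60.5 + 4.75·4.1 = 79.975.
ΔQ = 5.7037 − 4.1 = 1.6037; wedge = 90.8 − 79.975 = 10.825.
Welfare loss = ½ × 1.6037 × 10.825 = $8.68.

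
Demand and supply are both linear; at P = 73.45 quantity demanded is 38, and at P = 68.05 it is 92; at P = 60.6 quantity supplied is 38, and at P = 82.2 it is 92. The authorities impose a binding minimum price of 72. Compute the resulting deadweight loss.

31.36

Demand slope = (68.05 − 73.45)/(92 − 38) = −0.1, so P = 77.25 − 0.1Q.
Supply slope = (82.2 − 60.6)/(92 − 38) = 0.4, so P = 45.4 + 0.4Q.
Competitive equilibrium: 77.25 − 0.1Q = 45.4 + 0.4Q → Q* = 63.7, P* = 70.88.
At the floor P = 72, quantity demanded = (77.25 − 72)/0.1 = 52.5.
Sellers' marginal cost at Q' = 52.5: 45.4 + 0.4·52.5 = 66.4.
ΔQ = 63.7 − 52.5 = 11.2; wedge = 72 − 66.4 = 5.6.
The triangle = ½ × 11.2 × 5.6 = 31.36.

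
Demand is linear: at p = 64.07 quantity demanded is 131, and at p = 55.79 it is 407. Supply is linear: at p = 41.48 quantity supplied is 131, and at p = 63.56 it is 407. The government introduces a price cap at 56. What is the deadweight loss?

Demand slope = (55.79 − 64.07)/(407 − 131) = −0.03, so p = 68 − 0.03q.
Supply slope = (63.56 − 41.48)/(407 − 131) = 0.08, so p = 31 + 0.08q.
Competitive equilibrium: 68 − 0.03q = 31 + 0.08q → q* = 336.3636, p* = 57.9091.
At the ceiling p = 56, quantity supplied = (56 − 31)/0.08 = 312.5.
Willingness to pay at q' = 312.5: 68 − 0.03·312.5 = 58.625.
Δq = 336.3636 − 312.5 = 23.8636; wedge = 58.625 − 56 = 2.625.
The triangle = ½ × 23.8636 × 2.625 = 31.32.

31.32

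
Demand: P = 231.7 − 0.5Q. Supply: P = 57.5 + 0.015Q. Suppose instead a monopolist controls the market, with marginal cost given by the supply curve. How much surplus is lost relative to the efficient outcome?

7149.36

Competitive equilibrium: 231.7 − 0.5Q = 57.5 + 0.015Q → Q* = 338.2524, P* = 62.5738.
Marginal revenue: MR = 231.7 − Q. Set MR = MC: 231.7 − Q = 57.5 + 0.015Q → Q_m = 171.6256.
Price P_m = 231.7 − 0.5·171.6256 = 145.8872; MC(Q_m) = 57.5 + 0.015·171.6256 = 60.0744.
Competitive Q* = 338.2524, so ΔQ = 166.6268; wedge = 145.8872 − 60.0744 = 85.8128.
Welfare loss = ½ × 166.6268 × 85.8128 = 7149.36.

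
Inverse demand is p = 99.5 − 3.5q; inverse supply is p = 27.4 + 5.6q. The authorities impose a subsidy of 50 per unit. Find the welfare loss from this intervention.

137.36

Competitive equilibrium: 99.5 − 3.5q = 27.4 + 5.6q → q* = 7.9231, p* = 71.7692.
The subsidy lowers effective supply by 50: p = 5.6q − 22.6.
New quantity: 99.5 − 3.5q = 5.6q − 22.6 → q' = 13.4176.
Overproduction Δq = 13.4176 − 7.9231 = 5.4945; wedge = subsidy = 50.
DWL = ½ × 5.4945 × 50 = 137.36.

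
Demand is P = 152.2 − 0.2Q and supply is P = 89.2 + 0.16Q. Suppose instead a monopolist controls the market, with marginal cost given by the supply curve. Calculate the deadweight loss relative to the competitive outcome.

703.125

Competitive equilibrium: 152.2 − 0.2Q = 89.2 + 0.16Q → Q* = 175, P* = 117.2.
Marginal revenue: MR = 152.2 − 0.4Q. Set MR = MC: 152.2 − 0.4Q = 89.2 + 0.16Q → Q_m = 112.5.
Price P_m = 152.2 − 0.2·112.5 = 129.7; MC(Q_m) = 89.2 + 0.16·112.5 = 107.2.
Competitive Q* = 175, so ΔQ = 62.5; wedge = 129.7 − 107.2 = 22.5.
Deadweight loss = ½ × 62.5 × 22.5 = 703.125.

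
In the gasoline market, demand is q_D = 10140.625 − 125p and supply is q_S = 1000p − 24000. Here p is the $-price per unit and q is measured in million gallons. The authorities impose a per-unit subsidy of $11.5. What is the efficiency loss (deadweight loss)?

In inverse form: demand p = 81.125 − 0.008q, supply p = 24 + 0.001q.
Competitive equilibrium: 81.125 − 0.008q = 24 + 0.001q → q* = 6347.2222, p* = 30.3472.
The subsidy lowers effective supply by 11.5: p = 12.5 + 0.001q.
New quantity: 81.125 − 0.008q = 12.5 + 0.001q → q' = 7625.
Overproduction Δq = 7625 − 6347.2222 = 1277.7778; wedge = subsidy = 11.5.
Welfare loss = ½ × 1277.7778 × 11.5 = $7347.22 million.

$7347.22 million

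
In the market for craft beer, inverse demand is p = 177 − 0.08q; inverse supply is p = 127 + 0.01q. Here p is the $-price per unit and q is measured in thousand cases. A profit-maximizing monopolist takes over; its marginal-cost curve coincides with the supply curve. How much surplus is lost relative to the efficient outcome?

$3075.74 thousand

Competitive equilibrium: 177 − 0.08q = 127 + 0.01q → q* = 555.5556, p* = 132.5556.
Marginal revenue: MR = 177 − 0.16q. Set MR = MC: 177 − 0.16q = 127 + 0.01q → q_m = 294.1176.
Price p_m = 177 − 0.08·294.1176 = 153.4706; MC(q_m) = 127 + 0.01·294.1176 = 129.9412.
Competitive q* = 555.5556, so Δq = 261.438; wedge = 153.4706 − 129.9412 = 23.5294.
Deadweight loss = ½ × 261.438 × 23.5294 = $3075.74 thousand.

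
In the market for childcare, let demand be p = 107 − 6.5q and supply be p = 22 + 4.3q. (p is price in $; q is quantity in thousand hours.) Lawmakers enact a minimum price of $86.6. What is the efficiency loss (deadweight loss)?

$120.91 thousand

Competitive equilibrium: 107 − 6.5q = 22 + 4.3q → q* = 7.8704, p* = 55.8426.
At the floor p = 86.6, quantity demanded = (107 − 86.6)/6.5 = 3.1385.
Sellers' marginal cost at q' = 3.1385: 22 + 4.3·3.1385 = 35.4956.
Δq = 7.8704 − 3.1385 = 4.7319; wedge = 86.6 − 35.4956 = 51.1044.
DWL = ½ × 4.7319 × 51.1044 = $120.91 thousand.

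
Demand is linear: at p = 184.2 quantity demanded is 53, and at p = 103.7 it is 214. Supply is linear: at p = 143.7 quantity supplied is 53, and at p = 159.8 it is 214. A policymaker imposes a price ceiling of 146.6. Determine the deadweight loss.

Demand slope = (103.7 − 184.2)/(214 − 53) = −0.5, so p = 210.7 − 0.5q.
Supply slope = (159.8 − 143.7)/(214 − 53) = 0.1, so p = 138.4 + 0.1q.
Competitive equilibrium: 210.7 − 0.5q = 138.4 + 0.1q → q* = 120.5, p* = 150.45.
At the ceiling p = 146.6, quantity supplied = (146.6 − 138.4)/0.1 = 82.
Willingness to pay at q' = 82: 210.7 − 0.5·82 = 169.7.
Δq = 120.5 − 82 = 38.5; wedge = 169.7 − 146.6 = 23.1.
Deadweight loss = ½ × 38.5 × 23.1 = 444.675.

444.675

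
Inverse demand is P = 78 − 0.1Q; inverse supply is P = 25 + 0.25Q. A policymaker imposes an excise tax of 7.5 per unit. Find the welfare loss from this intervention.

Competitive equilibrium: 78 − 0.1Q = 25 + 0.25Q → Q* = 151.4286, P* = 62.8571.
With the tax, the buyer price exceeds the seller price by 7.5: (78 − 0.1Q) − (25 + 0.25Q) = 7.5 → Q' = 130.
ΔQ = 151.4286 − 130 = 21.4286; the wedge equals the tax, 7.5.
Welfare loss = ½ × 21.4286 × 7.5 = 80.36.

80.36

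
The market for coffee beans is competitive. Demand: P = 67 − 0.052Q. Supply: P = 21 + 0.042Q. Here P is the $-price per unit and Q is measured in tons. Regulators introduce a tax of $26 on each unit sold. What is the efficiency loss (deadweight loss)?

Competitive equilibrium: 67 − 0.052Q = 21 + 0.042Q → Q* = 489.3617, P* = 41.5532.
With the tax, the buyer price exceeds the seller price by 26: (67 − 0.052Q) − (21 + 0.042Q) = 26 → Q' = 212.766.
ΔQ = 489.3617 − 212.766 = 276.5957; the wedge equals the tax, 26.
Deadweight loss = ½ × 276.5957 × 26 = $3595.74.

$3595.74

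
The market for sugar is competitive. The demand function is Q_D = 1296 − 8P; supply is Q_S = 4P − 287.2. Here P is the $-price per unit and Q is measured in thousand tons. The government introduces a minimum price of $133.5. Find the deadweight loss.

In inverse form: demand P = 162 − 0.125Q, supply P = 71.8 + 0.25Q.
Competitive equilibrium: 162 − 0.125Q = 71.8 + 0.25Q → Q* = 240.5333, P* = 131.9333.
At the floor P = 133.5, quantity demanded = (162 − 133.5)/0.125 = 228.
Sellers' marginal cost at Q' = 228: 71.8 + 0.25·228 = 128.8.
ΔQ = 240.5333 − 228 = 12.5333; wedge = 133.5 − 128.8 = 4.7.
Deadweight loss = ½ × 12.5333 × 4.7 = $29.45 thousand.

$29.45 thousand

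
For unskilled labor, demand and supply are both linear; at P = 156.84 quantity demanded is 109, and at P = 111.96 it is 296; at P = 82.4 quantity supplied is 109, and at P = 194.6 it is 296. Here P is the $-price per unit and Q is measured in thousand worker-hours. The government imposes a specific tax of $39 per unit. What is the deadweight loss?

Demand slope = (111.96 − 156.84)/(296 − 109) = −0.24, so P = 183 − 0.24Q.
Supply slope = (194.6 − 82.4)/(296 − 109) = 0.6, so P = 17 + 0.6Q.
Competitive equilibrium: 183 − 0.24Q = 17 + 0.6Q → Q* = 197.619, P* = 135.5714.
With the tax, the buyer price exceeds the seller price by 39: (183 − 0.24Q) − (17 + 0.6Q) = 39 → Q' = 151.1905.
ΔQ = 197.619 − 151.1905 = 46.4285; the wedge equals the tax, 39.
Deadweight loss = ½ × 46.4285 × 39 = $905.36 thousand.

$905.36 thousand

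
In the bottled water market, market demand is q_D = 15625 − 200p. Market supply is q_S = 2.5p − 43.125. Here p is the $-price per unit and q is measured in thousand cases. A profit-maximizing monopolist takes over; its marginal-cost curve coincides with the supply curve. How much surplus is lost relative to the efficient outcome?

In inverse form: demand p = 78.125 − 0.005q, supply p = 17.25 + 0.4q.
Competitive equilibrium: 78.125 − 0.005q = 17.25 + 0.4q → q* = 150.3086, p* = 77.3735.
Marginal revenue: MR = 78.125 − 0.01q. Set MR = MC: 78.125 − 0.01q = 17.25 + 0.4q → q_m = 148.4756.
Price p_m = 78.125 − 0.005·148.4756 = 77.3826; MC(q_m) = 17.25 + 0.4·148.4756 = 76.6402.
Competitive q* = 150.3086, so Δq = 1.833; wedge = 77.3826 − 76.6402 = 0.7424.
Deadweight loss = ½ × 1.833 × 0.7424 = $0.68 thousand.

$0.68 thousand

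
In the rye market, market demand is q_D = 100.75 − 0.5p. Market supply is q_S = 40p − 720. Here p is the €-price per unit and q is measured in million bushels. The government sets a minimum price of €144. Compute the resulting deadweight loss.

In inverse form: demand p = 201.5 − 2q, supply p = 18 + 0.025q.
Competitive equilibrium: 201.5 − 2q = 18 + 0.025q → q* = 90.61728, p* = 20.26543.
At the floor p = 144, quantity demanded = (201.5 − 144)/2 = 28.75.
Sellers' marginal cost at q' = 28.75: 18 + 0.025·28.75 = 18.71875.
Δq = 90.61728 − 28.75 = 61.86728; wedge = 144 − 18.71875 = 125.28125.
The triangle = ½ × 61.86728 × 125.28125 = €3875.41 million.

€3875.41 million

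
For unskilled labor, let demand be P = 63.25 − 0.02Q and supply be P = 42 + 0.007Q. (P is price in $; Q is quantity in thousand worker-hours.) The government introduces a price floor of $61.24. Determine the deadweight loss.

Competitive equilibrium: 63.25 − 0.02Q = 42 + 0.007Q → Q* = 787.037, P* = 47.5093.
At the floor P = 61.24, quantity demanded = (63.25 − 61.24)/0.02 = 100.5.
Sellers' marginal cost at Q' = 100.5: 42 + 0.007·100.5 = 42.7035.
ΔQ = 787.037 − 100.5 = 686.537; wedge = 61.24 − 42.7035 = 18.5365.
Welfare loss = ½ × 686.537 × 18.5365 = $6363 thousand.

$6363 thousand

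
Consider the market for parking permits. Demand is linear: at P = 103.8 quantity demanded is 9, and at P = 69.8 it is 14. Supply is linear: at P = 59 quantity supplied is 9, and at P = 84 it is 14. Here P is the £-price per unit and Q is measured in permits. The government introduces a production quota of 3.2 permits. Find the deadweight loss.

Demand slope = (69.8 − 103.8)/(14 − 9) = −6.8, so P = 165 − 6.8Q.
Supply slope = (84 − 59)/(14 − 9) = 5, so P = 14 + 5Q.
Competitive equilibrium: 165 − 6.8Q = 14 + 5Q → Q* = 12.7966, P* = 77.9831.
At Q = 3.2: demand price = 165 − 6.8·3.2 = 143.24; supply price = 14 + 5·3.2 = 30.
ΔQ = 12.7966 − 3.2 = 9.5966; wedge = 143.24 − 30 = 113.24.
Welfare loss = ½ × 9.5966 × 113.24 = £543.36.

£543.36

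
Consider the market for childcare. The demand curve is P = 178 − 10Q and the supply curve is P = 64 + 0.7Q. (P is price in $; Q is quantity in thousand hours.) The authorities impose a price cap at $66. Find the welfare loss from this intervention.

$325.25 thousand

Competitive equilibrium: 178 − 10Q = 64 + 0.7Q → Q* = 10.6542, P* = 71.4579.
At the ceiling P = 66, quantity supplied = (66 − 64)/0.7 = 2.8571.
Willingness to pay at Q' = 2.8571: 178 − 10·2.8571 = 149.429.
ΔQ = 10.6542 − 2.8571 = 7.7971; wedge = 149.429 − 66 = 83.429.
DWL = ½ × 7.7971 × 83.429 = $325.25 thousand.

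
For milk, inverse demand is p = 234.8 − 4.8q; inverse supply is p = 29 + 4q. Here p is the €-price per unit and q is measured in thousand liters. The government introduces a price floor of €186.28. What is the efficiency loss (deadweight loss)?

Competitive equilibrium: 234.8 − 4.8q = 29 + 4q → q* = 23.3864, p* = 122.5455.
At the floor p = 186.28, quantity demanded = (234.8 − 186.28)/4.8 = 10.1083.
Sellers' marginal cost at q' = 10.1083: 29 + 4·10.1083 = 69.4332.
Δq = 23.3864 − 10.1083 = 13.2781; wedge = 186.28 − 69.4332 = 116.8468.
DWL = ½ × 13.2781 × 116.8468 = €775.75 thousand.

€775.75 thousand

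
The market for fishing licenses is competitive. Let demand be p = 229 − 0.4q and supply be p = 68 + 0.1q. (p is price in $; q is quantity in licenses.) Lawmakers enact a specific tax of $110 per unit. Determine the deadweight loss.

Competitive equilibrium: 229 − 0.4q = 68 + 0.1q → q* = 322, p* = 100.2.
With the tax, the buyer price exceeds the seller price by 110: (229 − 0.4q) − (68 + 0.1q) = 110 → q' = 102.
Δq = 322 − 102 = 220; the wedge equals the tax, 110.
Deadweight loss = ½ × 220 × 110 = $12100.

$12100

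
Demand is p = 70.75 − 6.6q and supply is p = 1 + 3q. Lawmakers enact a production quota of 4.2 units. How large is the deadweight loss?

45.11

Competitive equilibrium: 70.75 − 6.6q = 1 + 3q → q* = 7.2656, p* = 22.7969.
At q = 4.2: demand price = 70.75 − 6.6·4.2 = 43.03; supply price = 1 + 3·4.2 = 13.6.
Δq = 7.2656 − 4.2 = 3.0656; wedge = 43.03 − 13.6 = 29.43.
DWL = ½ × 3.0656 × 29.43 = 45.11.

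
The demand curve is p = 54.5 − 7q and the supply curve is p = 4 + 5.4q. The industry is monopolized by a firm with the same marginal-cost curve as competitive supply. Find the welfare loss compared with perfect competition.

13.39

Competitive equilibrium: 54.5 − 7q = 4 + 5.4q → q* = 4.0726, p* = 25.9919.
Marginal revenue: MR = 54.5 − 14q. Set MR = MC: 54.5 − 14q = 4 + 5.4q → q_m = 2.6031.
Price p_m = 54.5 − 7·2.6031 = 36.2783; MC(q_m) = 4 + 5.4·2.6031 = 18.0567.
Competitive q* = 4.0726, so Δq = 1.4695; wedge = 36.2783 − 18.0567 = 18.2216.
Welfare loss = ½ × 1.4695 × 18.2216 = 13.39.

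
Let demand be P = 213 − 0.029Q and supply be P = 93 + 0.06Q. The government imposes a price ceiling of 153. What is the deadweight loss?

5398.88

Competitive equilibrium: 213 − 0.029Q = 93 + 0.06Q → Q* = 1348.3146, P* = 173.8989.
At the ceiling P = 153, quantity supplied = (153 − 93)/0.06 = 1000.
Willingness to pay at Q' = 1000: 213 − 0.029·1000 = 184.
ΔQ = 1348.3146 − 1000 = 348.3146; wedge = 184 − 153 = 31.
Welfare loss = ½ × 348.3146 × 31 = 5398.88.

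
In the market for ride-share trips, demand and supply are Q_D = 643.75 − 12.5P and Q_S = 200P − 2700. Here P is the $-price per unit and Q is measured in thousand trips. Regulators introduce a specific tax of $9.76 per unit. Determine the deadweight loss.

$560.34 thousand

In inverse form: demand P = 51.5 − 0.08Q, supply P = 13.5 + 0.005Q.
Competitive equilibrium: 51.5 − 0.08Q = 13.5 + 0.005Q → Q* = 447.0588, P* = 15.7353.
With the tax, the buyer price exceeds the seller price by 9.76: (51.5 − 0.08Q) − (13.5 + 0.005Q) = 9.76 → Q' = 332.2353.
ΔQ = 447.0588 − 332.2353 = 114.8235; the wedge equals the tax, 9.76.
Deadweight loss = ½ × 114.8235 × 9.76 = $560.34 thousand.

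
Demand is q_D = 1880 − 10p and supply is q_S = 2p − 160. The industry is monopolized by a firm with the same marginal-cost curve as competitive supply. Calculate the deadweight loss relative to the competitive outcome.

In inverse form: demand p = 188 − 0.1q, supply p = 80 + 0.5q.
Competitive equilibrium: 188 − 0.1q = 80 + 0.5q → q* = 180, p* = 170.
Marginal revenue: MR = 188 − 0.2q. Set MR = MC: 188 − 0.2q = 80 + 0.5q → q_m = 154.2857.
Price p_m = 188 − 0.1·154.2857 = 172.5714; MC(q_m) = 80 + 0.5·154.2857 = 157.1429.
Competitive q* = 180, so Δq = 25.7143; wedge = 172.5714 − 157.1429 = 15.4285.
Deadweight loss = ½ × 25.7143 × 15.4285 = 198.37.

198.37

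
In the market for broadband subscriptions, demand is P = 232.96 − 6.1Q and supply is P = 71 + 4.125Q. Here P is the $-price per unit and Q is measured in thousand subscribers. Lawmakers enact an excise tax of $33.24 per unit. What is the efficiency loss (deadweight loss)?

Competitive equilibrium: 232.96 − 6.1Q = 71 + 4.125Q → Q* = 15.8396, P* = 136.3384.
With the tax, the buyer price exceeds the seller price by 33.24: (232.96 − 6.1Q) − (71 + 4.125Q) = 33.24 → Q' = 12.5888.
ΔQ = 15.8396 − 12.5888 = 3.2508; the wedge equals the tax, 33.24.
The triangle = ½ × 3.2508 × 33.24 = $54.03 thousand.

$54.03 thousand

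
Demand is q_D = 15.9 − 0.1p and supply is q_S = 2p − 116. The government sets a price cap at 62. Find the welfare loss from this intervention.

In inverse form: demand p = 159 − 10q, supply p = 58 + 0.5q.
Competitive equilibrium: 159 − 10q = 58 + 0.5q → q* = 9.619, p* = 62.8095.
At the ceiling p = 62, quantity supplied = (62 − 58)/0.5 = 8.
Willingness to pay at q' = 8: 159 − 10·8 = 79.
Δq = 9.619 − 8 = 1.619; wedge = 79 − 62 = 17.
DWL = ½ × 1.619 × 17 = 13.76.

13.76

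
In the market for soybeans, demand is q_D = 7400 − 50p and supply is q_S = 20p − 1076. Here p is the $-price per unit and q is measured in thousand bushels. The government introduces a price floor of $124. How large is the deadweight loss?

In inverse form: demand p = 148 − 0.02q, supply p = 53.8 + 0.05q.
Competitive equilibrium: 148 − 0.02q = 53.8 + 0.05q → q* = 1345.7143, p* = 121.0857.
At the floor p = 124, quantity demanded = (148 − 124)/0.02 = 1200.
Sellers' marginal cost at q' = 1200: 53.8 + 0.05·1200 = 113.8.
Δq = 1345.7143 − 1200 = 145.7143; wedge = 124 − 113.8 = 10.2.
The triangle = ½ × 145.7143 × 10.2 = $743.14 thousand.

$743.14 thousand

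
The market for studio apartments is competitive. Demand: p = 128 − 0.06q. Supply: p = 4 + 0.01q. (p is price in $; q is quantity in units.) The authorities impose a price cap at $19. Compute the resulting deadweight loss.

Competitive equilibrium: 128 − 0.06q = 4 + 0.01q → q* = 1771.4286, p* = 21.7143.
At the ceiling p = 19, quantity supplied = (19 − 4)/0.01 = 1500.
Willingness to pay at q' = 1500: 128 − 0.06·1500 = 38.
Δq = 1771.4286 − 1500 = 271.4286; wedge = 38 − 19 = 19.
DWL = ½ × 271.4286 × 19 = $2578.57.

$2578.57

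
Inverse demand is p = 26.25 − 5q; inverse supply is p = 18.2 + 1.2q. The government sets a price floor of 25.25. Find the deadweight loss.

Competitive equilibrium: 26.25 − 5q = 18.2 + 1.2q → q* = 1.2984, p* = 19.7581.
At the floor p = 25.25, quantity demanded = (26.25 − 25.25)/5 = 0.2.
Sellers' marginal cost at q' = 0.2: 18.2 + 1.2·0.2 = 18.44.
Δq = 1.2984 − 0.2 = 1.0984; wedge = 25.25 − 18.44 = 6.81.
DWL = ½ × 1.0984 × 6.81 = 3.74.

3.74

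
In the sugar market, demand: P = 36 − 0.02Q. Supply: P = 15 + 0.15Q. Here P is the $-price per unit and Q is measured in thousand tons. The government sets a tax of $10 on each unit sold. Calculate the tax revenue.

$647.06 thousand

Competitive equilibrium: 36 − 0.02Q = 15 + 0.15Q → Q* = 123.5294, P* = 33.5294.
With the tax, the buyer price exceeds the seller price by 10: (36 − 0.02Q) − (15 + 0.15Q) = 10 → Q' = 64.7059.
Tax revenue = 10 × 64.7059 = $647.06 thousand.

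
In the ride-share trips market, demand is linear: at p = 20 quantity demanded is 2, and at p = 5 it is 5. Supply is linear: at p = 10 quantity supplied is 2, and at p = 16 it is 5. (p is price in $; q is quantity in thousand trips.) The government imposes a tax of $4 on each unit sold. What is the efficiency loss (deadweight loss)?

$1.14 thousand

Demand slope = (5 − 20)/(5 − 2) = −5, so p = 30 − 5q.
Supply slope = (16 − 10)/(5 − 2) = 2, so p = 6 + 2q.
Competitive equilibrium: 30 − 5q = 6 + 2q → q* = 3.4286, p* = 12.8571.
With the tax, the buyer price exceeds the seller price by 4: (30 − 5q) − (6 + 2q) = 4 → q' = 2.8571.
Δq = 3.4286 − 2.8571 = 0.5715; the wedge equals the tax, 4.
Deadweight loss = ½ × 0.5715 × 4 = $1.14 thousand.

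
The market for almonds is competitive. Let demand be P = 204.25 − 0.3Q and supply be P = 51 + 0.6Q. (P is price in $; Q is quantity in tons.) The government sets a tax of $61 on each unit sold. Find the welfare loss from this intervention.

Competitive equilibrium: 204.25 − 0.3Q = 51 + 0.6Q → Q* = 170.2778, P* = 153.1667.
With the tax, the buyer price exceeds the seller price by 61: (204.25 − 0.3Q) − (51 + 0.6Q) = 61 → Q' = 102.5.
ΔQ = 170.2778 − 102.5 = 67.7778; the wedge equals the tax, 61.
Welfare loss = ½ × 67.7778 × 61 = $2067.22.

$2067.22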